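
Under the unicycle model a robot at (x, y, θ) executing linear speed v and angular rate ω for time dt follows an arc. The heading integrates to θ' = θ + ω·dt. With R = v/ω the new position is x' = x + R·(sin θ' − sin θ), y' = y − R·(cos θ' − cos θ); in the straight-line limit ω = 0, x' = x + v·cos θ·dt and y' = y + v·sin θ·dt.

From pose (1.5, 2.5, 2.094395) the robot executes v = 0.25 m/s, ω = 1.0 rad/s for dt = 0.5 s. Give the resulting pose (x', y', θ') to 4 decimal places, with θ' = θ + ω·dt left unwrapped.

θ' = 2.0944 + 1.0·0.5 = 2.5944
R = v/ω = 0.25/1.0 = 0.2500
x' = 1.5 + 0.2500·(sin 2.5944 − sin 2.0944) = 1.4136
y' = 2.5 − 0.2500·(cos 2.5944 − cos 2.0944) = 2.5885

(1.4136, 2.5885, 2.5944)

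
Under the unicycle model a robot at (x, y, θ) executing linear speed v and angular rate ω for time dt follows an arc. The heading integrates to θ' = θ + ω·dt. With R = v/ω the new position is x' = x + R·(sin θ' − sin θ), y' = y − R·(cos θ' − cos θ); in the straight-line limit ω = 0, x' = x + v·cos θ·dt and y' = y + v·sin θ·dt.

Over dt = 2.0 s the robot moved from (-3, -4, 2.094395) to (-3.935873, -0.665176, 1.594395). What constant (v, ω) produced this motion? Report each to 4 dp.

Δθ = 1.594395 − 2.094395 = -0.500000
ω = Δθ/dt = -0.500000/2.0 = -0.2500
R = −Δy/(cos θ' − cos θ) = -7.0000
v = R·ω = -7.0000·-0.2500 = 1.7500

v = 1.7500, ω = -0.2500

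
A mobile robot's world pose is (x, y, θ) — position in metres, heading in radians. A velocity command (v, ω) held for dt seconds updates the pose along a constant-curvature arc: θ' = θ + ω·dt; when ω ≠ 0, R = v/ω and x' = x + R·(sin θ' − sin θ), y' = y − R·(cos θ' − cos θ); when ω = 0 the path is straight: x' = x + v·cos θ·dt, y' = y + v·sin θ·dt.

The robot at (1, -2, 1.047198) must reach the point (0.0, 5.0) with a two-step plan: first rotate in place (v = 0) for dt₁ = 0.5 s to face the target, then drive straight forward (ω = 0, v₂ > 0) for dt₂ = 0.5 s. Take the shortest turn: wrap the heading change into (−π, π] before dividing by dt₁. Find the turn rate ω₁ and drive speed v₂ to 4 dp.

ω₁ = 1.3310, v₂ = 14.1421

heading to target = atan2(5−-2, 0−1) = 1.7127
Δθ = wrap(1.7127 − 1.0472) = 0.6655; ω₁ = Δθ/dt₁ = 1.3310
distance = √((0−1)² + (5−-2)²) = 7.0711; v₂ = distance/dt₂ = 14.1421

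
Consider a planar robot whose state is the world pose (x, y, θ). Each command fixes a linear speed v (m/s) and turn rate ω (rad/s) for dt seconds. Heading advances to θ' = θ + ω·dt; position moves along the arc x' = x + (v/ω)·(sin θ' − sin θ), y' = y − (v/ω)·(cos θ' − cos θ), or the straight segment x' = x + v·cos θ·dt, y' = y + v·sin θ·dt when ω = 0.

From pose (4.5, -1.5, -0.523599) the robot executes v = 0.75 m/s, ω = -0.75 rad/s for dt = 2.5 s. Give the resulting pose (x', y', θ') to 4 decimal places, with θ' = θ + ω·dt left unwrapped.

(4.6765, -3.1025, -2.3986)

θ' = -0.5236 + -0.75·2.5 = -2.3986
R = v/ω = 0.75/-0.75 = -1.0000
x' = 4.5 + -1.0000·(sin -2.3986 − sin -0.5236) = 4.6765
y' = -1.5 − -1.0000·(cos -2.3986 − cos -0.5236) = -3.1025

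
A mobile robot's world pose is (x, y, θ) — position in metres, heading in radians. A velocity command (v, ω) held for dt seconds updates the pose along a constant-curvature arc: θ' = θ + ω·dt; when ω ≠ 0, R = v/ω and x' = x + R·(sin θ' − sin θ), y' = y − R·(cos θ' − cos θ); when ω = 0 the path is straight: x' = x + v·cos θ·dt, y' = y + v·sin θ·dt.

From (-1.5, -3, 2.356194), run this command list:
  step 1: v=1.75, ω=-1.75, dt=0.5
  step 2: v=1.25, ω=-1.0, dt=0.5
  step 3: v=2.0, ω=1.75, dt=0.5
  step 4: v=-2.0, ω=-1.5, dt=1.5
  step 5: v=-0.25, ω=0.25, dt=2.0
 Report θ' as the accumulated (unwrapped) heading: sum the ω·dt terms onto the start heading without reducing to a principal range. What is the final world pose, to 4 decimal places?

(-3.7168, -2.1988, 0.1062)

step 1: θ'=1.4812 (R=-1.0000) → pose (-1.7889, -2.2034, 1.4812)
step 2: θ'=0.9812 (R=-1.2500) → pose (-1.5828, -1.6202, 0.9812)
step 3: θ'=1.8562 (R=1.1429) → pose (-1.4361, -0.6630, 1.8562)
step 4: θ'=-0.3938 (R=1.3333) → pose (-3.2271, -2.2697, -0.3938)
step 5: θ'=0.1062 (R=-1.0000) → pose (-3.7168, -2.1988, 0.1062)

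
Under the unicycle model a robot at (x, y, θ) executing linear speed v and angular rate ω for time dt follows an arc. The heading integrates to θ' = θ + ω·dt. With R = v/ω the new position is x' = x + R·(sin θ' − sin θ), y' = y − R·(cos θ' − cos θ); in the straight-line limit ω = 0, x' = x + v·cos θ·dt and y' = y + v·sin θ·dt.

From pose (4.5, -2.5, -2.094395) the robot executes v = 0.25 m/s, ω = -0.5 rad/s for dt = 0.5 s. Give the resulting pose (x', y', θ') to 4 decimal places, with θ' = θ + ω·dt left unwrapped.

θ' = -2.0944 + -0.5·0.5 = -2.3444
R = v/ω = 0.25/-0.5 = -0.5000
x' = 4.5 + -0.5000·(sin -2.3444 − sin -2.0944) = 4.4247
y' = -2.5 − -0.5000·(cos -2.3444 − cos -2.0944) = -2.5994

(4.4247, -2.5994, -2.3444)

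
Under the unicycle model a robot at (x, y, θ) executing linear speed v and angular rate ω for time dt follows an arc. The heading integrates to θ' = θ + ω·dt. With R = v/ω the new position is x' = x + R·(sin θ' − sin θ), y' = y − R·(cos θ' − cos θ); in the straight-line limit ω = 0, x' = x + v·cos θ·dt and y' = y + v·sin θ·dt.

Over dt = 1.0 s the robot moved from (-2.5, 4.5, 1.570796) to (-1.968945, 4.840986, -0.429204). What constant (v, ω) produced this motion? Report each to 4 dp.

Δθ = -0.429204 − 1.570796 = -2.000000
ω = Δθ/dt = -2.000000/1.0 = -2.0000
R = Δx/(sin θ' − sin θ) = -0.3750
v = R·ω = -0.3750·-2.0000 = 0.7500

v = 0.7500, ω = -2.0000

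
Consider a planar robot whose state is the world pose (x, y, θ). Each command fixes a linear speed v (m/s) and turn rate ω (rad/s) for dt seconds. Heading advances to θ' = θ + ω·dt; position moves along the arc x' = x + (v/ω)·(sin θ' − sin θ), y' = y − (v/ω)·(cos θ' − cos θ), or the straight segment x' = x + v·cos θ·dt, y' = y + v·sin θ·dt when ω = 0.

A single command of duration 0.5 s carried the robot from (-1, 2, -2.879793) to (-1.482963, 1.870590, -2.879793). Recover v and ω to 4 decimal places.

v = 1.0000, ω = 0.0000

Δθ = -2.879793 − -2.879793 = 0.000000
ω = Δθ/dt = 0.000000/0.5 = 0.0000
ω = 0 → v = (Δx·cos θ + Δy·sin θ)/dt = 1.0000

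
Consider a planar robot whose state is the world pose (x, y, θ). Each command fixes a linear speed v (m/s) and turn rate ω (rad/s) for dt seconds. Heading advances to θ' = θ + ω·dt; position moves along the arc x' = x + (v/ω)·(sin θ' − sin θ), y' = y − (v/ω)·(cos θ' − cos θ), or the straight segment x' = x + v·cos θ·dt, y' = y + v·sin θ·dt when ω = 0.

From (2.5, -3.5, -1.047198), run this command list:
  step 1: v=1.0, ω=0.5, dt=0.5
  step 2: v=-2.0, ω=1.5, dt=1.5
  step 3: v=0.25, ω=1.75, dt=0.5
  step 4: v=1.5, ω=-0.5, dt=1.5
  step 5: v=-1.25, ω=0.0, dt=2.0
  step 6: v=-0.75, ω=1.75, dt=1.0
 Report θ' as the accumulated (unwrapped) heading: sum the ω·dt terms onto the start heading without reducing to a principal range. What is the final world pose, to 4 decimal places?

step 1: θ'=-0.7972 (R=2.0000) → pose (2.8012, -3.8974, -0.7972)
step 2: θ'=1.4528 (R=-1.3333) → pose (0.5233, -4.6721, 1.4528)
step 3: θ'=2.3278 (R=0.1429) → pose (0.4853, -4.5572, 2.3278)
step 4: θ'=1.5778 (R=-3.0000) → pose (-0.3339, -2.5179, 1.5778)
step 5: θ'=1.5778 (straight) → pose (-0.3164, -5.0179, 1.5778)
step 6: θ'=3.3278 (R=-0.4286) → pose (0.1915, -5.4360, 3.3278)

(0.1915, -5.4360, 3.3278)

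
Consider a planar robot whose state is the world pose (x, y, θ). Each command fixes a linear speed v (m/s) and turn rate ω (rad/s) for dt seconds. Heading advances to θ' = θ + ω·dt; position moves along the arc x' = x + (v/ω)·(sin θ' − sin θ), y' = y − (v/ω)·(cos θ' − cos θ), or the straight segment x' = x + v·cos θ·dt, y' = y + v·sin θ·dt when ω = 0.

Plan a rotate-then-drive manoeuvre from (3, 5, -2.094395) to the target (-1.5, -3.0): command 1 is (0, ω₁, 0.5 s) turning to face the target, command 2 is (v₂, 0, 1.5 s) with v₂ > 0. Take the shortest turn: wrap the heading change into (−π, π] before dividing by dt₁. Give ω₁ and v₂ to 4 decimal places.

ω₁ = 0.0224, v₂ = 6.1192

heading to target = atan2(-3−5, -1.5−3) = -2.0832
Δθ = wrap(-2.0832 − -2.0944) = 0.0112; ω₁ = Δθ/dt₁ = 0.0224
distance = √((-1.5−3)² + (-3−5)²) = 9.1788; v₂ = distance/dt₂ = 6.1192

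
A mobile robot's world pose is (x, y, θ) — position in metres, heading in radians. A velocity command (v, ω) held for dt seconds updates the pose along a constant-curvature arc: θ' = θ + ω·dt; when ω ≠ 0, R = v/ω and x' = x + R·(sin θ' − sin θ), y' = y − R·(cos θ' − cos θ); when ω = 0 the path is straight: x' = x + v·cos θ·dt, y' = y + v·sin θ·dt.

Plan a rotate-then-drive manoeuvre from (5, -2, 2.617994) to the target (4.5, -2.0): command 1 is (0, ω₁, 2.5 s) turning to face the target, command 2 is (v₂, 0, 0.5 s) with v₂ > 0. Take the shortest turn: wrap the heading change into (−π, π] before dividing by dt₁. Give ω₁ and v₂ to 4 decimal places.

ω₁ = 0.2094, v₂ = 1.0000

heading to target = atan2(-2−-2, 4.5−5) = 3.1416
Δθ = wrap(3.1416 − 2.6180) = 0.5236; ω₁ = Δθ/dt₁ = 0.2094
distance = √((4.5−5)² + (-2−-2)²) = 0.5000; v₂ = distance/dt₂ = 1.0000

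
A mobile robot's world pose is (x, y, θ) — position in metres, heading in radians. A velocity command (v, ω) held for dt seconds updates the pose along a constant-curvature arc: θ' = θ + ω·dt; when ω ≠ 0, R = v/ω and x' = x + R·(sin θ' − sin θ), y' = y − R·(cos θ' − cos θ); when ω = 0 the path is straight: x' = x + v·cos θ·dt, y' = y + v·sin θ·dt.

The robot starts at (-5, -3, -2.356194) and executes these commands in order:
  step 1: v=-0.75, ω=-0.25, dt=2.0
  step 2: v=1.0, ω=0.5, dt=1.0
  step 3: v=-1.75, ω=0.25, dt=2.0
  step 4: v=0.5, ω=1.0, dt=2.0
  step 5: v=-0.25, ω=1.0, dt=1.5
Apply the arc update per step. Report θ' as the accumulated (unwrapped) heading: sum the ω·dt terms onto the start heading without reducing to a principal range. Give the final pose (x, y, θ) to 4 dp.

(-2.4694, -0.6698, 1.6438)

step 1: θ'=-2.8562 (R=3.0000) → pose (-3.7233, -2.2427, -2.8562)
step 2: θ'=-2.3562 (R=2.0000) → pose (-4.5744, -2.7476, -2.3562)
step 3: θ'=-1.8562 (R=-7.0000) → pose (-2.8073, 0.2314, -1.8562)
step 4: θ'=0.1438 (R=0.5000) → pose (-2.2559, -0.4042, 0.1438)
step 5: θ'=1.6438 (R=-0.2500) → pose (-2.4694, -0.6698, 1.6438)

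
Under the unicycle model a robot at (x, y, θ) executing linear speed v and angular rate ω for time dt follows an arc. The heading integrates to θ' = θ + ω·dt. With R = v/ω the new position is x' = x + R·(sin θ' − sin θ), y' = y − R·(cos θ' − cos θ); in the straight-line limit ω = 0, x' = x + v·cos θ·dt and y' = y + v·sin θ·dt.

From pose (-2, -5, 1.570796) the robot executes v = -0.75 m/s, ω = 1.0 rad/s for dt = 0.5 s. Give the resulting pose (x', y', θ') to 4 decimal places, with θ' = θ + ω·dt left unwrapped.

(-1.9082, -5.3596, 2.0708)

θ' = 1.5708 + 1.0·0.5 = 2.0708
R = v/ω = -0.75/1.0 = -0.7500
x' = -2 + -0.7500·(sin 2.0708 − sin 1.5708) = -1.9082
y' = -5 − -0.7500·(cos 2.0708 − cos 1.5708) = -5.3596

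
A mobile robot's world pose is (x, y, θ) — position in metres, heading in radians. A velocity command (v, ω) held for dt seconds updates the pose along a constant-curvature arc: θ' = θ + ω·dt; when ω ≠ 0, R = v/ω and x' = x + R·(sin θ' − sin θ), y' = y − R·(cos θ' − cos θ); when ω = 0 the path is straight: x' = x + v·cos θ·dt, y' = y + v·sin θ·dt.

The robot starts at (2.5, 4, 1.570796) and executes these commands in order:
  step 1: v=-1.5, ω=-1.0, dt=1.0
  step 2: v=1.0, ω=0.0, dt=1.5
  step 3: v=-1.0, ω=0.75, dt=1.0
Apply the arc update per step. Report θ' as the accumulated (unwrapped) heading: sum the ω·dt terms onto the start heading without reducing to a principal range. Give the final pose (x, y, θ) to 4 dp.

(2.5012, 2.7562, 1.3208)

step 1: θ'=0.5708 (R=1.5000) → pose (1.8105, 2.7378, 0.5708)
step 2: θ'=0.5708 (straight) → pose (3.0727, 3.5482, 0.5708)
step 3: θ'=1.3208 (R=-1.3333) → pose (2.5012, 2.7562, 1.3208)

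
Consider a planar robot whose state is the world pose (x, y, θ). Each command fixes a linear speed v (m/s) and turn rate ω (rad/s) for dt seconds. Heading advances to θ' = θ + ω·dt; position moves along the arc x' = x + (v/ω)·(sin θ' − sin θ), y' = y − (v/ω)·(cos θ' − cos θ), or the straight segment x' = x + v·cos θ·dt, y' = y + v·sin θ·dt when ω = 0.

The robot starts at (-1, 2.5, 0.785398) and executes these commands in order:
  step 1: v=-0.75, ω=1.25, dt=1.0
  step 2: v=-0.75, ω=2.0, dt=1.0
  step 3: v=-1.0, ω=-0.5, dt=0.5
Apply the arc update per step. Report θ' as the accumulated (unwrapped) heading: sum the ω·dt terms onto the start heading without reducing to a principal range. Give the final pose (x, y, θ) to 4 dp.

(-0.1262, 2.0867, 3.7854)

step 1: θ'=2.0354 (R=-0.6000) → pose (-1.1121, 1.8069, 2.0354)
step 2: θ'=4.0354 (R=-0.3750) → pose (-0.4846, 1.7400, 4.0354)
step 3: θ'=3.7854 (R=2.0000) → pose (-0.1262, 2.0867, 3.7854)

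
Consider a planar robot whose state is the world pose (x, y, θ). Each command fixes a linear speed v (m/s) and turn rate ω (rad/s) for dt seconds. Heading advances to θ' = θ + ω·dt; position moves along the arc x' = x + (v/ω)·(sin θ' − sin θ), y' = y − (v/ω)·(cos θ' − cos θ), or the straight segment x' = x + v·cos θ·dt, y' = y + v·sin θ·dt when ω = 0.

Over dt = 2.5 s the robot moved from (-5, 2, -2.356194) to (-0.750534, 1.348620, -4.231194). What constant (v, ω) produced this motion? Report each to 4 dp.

Δθ = -4.231194 − -2.356194 = -1.875000
ω = Δθ/dt = -1.875000/2.5 = -0.7500
R = Δx/(sin θ' − sin θ) = 2.6667
v = R·ω = 2.6667·-0.7500 = -2.0000

v = -2.0000, ω = -0.7500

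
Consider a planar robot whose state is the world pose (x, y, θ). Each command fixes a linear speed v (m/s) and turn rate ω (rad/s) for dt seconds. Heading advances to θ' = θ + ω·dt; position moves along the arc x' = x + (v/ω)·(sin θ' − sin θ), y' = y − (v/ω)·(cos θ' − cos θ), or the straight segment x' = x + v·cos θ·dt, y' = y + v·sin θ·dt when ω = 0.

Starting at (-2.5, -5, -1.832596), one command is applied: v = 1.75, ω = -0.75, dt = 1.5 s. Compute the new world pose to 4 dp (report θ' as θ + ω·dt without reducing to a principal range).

θ' = -1.8326 + -0.75·1.5 = -2.9576
R = v/ω = 1.75/-0.75 = -2.3333
x' = -2.5 + -2.3333·(sin -2.9576 − sin -1.8326) = -4.3269
y' = -5 − -2.3333·(cos -2.9576 − cos -1.8326) = -6.6900

(-4.3269, -6.6900, -2.9576)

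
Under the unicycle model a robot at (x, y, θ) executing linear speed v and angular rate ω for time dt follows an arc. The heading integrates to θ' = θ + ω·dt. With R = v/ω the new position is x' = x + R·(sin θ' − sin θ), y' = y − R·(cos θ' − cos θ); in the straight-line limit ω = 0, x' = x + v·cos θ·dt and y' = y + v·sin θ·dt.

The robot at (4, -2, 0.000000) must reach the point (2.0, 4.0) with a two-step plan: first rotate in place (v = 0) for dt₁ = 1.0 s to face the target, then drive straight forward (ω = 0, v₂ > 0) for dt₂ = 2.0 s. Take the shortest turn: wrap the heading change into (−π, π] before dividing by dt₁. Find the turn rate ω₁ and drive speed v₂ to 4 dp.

heading to target = atan2(4−-2, 2−4) = 1.8925
Δθ = wrap(1.8925 − 0.0000) = 1.8925; ω₁ = Δθ/dt₁ = 1.8925
distance = √((2−4)² + (4−-2)²) = 6.3246; v₂ = distance/dt₂ = 3.1623

ω₁ = 1.8925, v₂ = 3.1623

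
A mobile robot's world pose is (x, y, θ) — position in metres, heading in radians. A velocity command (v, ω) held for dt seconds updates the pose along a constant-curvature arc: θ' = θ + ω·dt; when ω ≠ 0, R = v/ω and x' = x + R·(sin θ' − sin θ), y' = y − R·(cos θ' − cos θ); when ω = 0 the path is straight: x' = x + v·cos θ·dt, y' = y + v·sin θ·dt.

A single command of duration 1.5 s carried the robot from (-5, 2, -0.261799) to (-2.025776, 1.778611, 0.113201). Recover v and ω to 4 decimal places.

v = 2.0000, ω = 0.2500

Δθ = 0.113201 − -0.261799 = 0.375000
ω = Δθ/dt = 0.375000/1.5 = 0.2500
R = Δx/(sin θ' − sin θ) = 8.0000
v = R·ω = 8.0000·0.2500 = 2.0000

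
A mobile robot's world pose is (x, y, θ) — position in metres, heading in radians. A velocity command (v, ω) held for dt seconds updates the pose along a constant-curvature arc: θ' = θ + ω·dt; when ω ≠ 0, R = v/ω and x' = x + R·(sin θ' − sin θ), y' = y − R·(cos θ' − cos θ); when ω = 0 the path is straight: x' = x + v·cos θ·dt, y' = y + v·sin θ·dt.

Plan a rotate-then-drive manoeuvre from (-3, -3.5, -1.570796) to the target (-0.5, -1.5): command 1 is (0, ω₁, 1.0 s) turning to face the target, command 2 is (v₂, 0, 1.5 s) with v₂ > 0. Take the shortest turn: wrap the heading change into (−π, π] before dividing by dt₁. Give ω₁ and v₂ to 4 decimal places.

heading to target = atan2(-1.5−-3.5, -0.5−-3) = 0.6747
Δθ = wrap(0.6747 − -1.5708) = 2.2455; ω₁ = Δθ/dt₁ = 2.2455
distance = √((-0.5−-3)² + (-1.5−-3.5)²) = 3.2016; v₂ = distance/dt₂ = 2.1344

ω₁ = 2.2455, v₂ = 2.1344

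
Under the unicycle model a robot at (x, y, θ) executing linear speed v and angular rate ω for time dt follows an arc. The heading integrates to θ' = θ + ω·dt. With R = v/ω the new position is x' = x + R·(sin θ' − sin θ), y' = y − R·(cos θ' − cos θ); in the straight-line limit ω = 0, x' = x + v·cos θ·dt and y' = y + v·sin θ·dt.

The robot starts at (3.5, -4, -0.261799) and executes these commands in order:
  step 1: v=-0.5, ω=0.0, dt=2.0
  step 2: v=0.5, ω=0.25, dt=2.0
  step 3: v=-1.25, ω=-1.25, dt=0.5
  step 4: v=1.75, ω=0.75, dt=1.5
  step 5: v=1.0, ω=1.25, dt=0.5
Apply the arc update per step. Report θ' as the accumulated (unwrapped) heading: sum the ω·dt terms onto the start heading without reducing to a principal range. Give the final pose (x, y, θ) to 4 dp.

(5.6053, -2.8453, 1.3632)

step 1: θ'=-0.2618 (straight) → pose (2.5341, -3.7412, -0.2618)
step 2: θ'=0.2382 (R=2.0000) → pose (3.5236, -3.7529, 0.2382)
step 3: θ'=-0.3868 (R=1.0000) → pose (2.9104, -3.7072, -0.3868)
step 4: θ'=0.7382 (R=2.3333) → pose (5.3609, -3.2722, 0.7382)
step 5: θ'=1.3632 (R=0.8000) → pose (5.6053, -2.8453, 1.3632)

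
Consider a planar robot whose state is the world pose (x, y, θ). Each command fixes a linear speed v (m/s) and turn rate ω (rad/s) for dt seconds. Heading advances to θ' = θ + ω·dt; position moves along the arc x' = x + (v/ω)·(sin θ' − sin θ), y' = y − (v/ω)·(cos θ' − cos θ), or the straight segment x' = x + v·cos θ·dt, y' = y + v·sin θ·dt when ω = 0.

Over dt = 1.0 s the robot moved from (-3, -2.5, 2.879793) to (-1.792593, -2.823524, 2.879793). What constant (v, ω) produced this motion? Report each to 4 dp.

Δθ = 2.879793 − 2.879793 = 0.000000
ω = Δθ/dt = 0.000000/1.0 = 0.0000
ω = 0 → v = (Δx·cos θ + Δy·sin θ)/dt = -1.2500

v = -1.2500, ω = 0.0000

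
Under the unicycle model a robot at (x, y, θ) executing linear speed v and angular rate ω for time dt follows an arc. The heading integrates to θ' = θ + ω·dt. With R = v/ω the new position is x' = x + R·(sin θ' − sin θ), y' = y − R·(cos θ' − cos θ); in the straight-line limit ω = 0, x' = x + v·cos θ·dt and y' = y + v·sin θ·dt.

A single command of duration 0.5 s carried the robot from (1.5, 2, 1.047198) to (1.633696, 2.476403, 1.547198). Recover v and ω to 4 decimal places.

Δθ = 1.547198 − 1.047198 = 0.500000
ω = Δθ/dt = 0.500000/0.5 = 1.0000
R = −Δy/(cos θ' − cos θ) = 1.0000
v = R·ω = 1.0000·1.0000 = 1.0000

v = 1.0000, ω = 1.0000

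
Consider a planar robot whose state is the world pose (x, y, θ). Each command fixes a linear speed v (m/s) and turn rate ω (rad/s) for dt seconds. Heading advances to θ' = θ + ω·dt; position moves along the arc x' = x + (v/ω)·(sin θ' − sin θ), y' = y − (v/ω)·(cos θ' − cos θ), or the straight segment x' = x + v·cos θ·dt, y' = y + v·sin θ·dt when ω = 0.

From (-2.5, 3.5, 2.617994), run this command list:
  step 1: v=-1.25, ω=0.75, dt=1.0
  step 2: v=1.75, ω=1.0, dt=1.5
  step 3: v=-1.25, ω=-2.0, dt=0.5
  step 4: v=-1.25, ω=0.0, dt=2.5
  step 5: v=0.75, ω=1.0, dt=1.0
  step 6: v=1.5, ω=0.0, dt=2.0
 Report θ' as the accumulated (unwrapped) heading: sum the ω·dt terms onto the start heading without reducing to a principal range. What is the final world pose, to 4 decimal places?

step 1: θ'=3.3680 (R=-1.6667) → pose (-1.2925, 3.3192, 3.3680)
step 2: θ'=4.8680 (R=1.7500) → pose (-2.6286, 1.3427, 4.8680)
step 3: θ'=3.8680 (R=0.6250) → pose (-2.4262, 1.9068, 3.8680)
step 4: θ'=3.8680 (straight) → pose (-0.0901, 3.9824, 3.8680)
step 5: θ'=4.8680 (R=0.7500) → pose (-0.3329, 3.3054, 4.8680)
step 6: θ'=4.8680 (straight) → pose (0.1320, 0.3417, 4.8680)

(0.1320, 0.3417, 4.8680)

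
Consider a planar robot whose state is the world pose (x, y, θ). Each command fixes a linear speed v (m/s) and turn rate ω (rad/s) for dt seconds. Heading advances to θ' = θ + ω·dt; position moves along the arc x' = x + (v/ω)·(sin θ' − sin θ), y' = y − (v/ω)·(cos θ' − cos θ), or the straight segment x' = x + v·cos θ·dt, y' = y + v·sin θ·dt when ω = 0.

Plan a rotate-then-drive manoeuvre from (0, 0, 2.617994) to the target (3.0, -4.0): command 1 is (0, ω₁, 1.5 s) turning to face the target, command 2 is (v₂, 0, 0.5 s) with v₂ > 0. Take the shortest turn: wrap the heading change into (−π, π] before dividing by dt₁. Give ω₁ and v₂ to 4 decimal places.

heading to target = atan2(-4−0, 3−0) = -0.9273
Δθ = wrap(-0.9273 − 2.6180) = 2.7379; ω₁ = Δθ/dt₁ = 1.8253
distance = √((3−0)² + (-4−0)²) = 5.0000; v₂ = distance/dt₂ = 10.0000

ω₁ = 1.8253, v₂ = 10.0000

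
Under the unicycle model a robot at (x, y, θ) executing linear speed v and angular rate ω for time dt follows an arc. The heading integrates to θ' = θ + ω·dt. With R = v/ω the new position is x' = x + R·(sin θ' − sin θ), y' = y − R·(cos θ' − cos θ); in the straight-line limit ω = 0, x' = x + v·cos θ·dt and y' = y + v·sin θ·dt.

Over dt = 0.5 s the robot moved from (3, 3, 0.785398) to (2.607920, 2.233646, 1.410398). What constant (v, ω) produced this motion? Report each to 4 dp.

Δθ = 1.410398 − 0.785398 = 0.625000
ω = Δθ/dt = 0.625000/0.5 = 1.2500
R = −Δy/(cos θ' − cos θ) = -1.4000
v = R·ω = -1.4000·1.2500 = -1.7500

v = -1.7500, ω = 1.2500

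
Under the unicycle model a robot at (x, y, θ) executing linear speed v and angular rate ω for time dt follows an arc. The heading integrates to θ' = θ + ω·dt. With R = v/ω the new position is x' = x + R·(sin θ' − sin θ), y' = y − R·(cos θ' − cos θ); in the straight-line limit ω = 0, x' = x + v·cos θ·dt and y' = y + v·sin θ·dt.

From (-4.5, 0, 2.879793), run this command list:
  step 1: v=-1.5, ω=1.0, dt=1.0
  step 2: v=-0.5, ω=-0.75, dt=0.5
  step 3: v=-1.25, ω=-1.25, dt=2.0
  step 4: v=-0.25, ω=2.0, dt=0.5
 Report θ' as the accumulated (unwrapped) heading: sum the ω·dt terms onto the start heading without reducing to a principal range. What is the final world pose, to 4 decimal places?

(-1.6991, -1.1212, 2.0048)

step 1: θ'=3.8798 (R=-1.5000) → pose (-3.1023, 0.3394, 3.8798)
step 2: θ'=3.5048 (R=0.6667) → pose (-2.8905, 0.4694, 3.5048)
step 3: θ'=1.0048 (R=1.0000) → pose (-1.6912, -1.0016, 1.0048)
step 4: θ'=2.0048 (R=-0.1250) → pose (-1.6991, -1.1212, 2.0048)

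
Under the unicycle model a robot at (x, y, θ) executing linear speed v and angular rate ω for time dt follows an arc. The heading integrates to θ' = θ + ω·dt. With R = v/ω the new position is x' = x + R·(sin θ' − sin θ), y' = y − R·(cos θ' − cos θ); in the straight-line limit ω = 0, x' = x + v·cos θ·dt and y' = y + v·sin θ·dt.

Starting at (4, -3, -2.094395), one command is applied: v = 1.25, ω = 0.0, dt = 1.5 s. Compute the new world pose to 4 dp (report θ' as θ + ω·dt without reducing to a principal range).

(3.0625, -4.6238, -2.0944)

θ' = -2.0944 + 0.0·1.5 = -2.0944
ω = 0 → straight: x' = 4 + 1.25·cos(-2.0944)·1.5 = 3.0625
y' = -3 + 1.25·sin(-2.0944)·1.5 = -4.6238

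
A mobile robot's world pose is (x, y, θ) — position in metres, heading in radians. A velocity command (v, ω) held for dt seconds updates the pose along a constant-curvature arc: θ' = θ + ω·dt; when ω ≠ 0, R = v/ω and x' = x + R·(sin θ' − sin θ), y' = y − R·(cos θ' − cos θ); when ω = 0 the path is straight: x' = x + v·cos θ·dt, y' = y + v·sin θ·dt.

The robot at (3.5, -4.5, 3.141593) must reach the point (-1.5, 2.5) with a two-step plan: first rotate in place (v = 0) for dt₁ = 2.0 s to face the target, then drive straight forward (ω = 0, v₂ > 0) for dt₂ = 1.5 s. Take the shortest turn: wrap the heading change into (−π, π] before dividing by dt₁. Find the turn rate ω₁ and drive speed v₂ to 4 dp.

heading to target = atan2(2.5−-4.5, -1.5−3.5) = 2.1910
Δθ = wrap(2.1910 − 3.1416) = -0.9505; ω₁ = Δθ/dt₁ = -0.4753
distance = √((-1.5−3.5)² + (2.5−-4.5)²) = 8.6023; v₂ = distance/dt₂ = 5.7349

ω₁ = -0.4753, v₂ = 5.7349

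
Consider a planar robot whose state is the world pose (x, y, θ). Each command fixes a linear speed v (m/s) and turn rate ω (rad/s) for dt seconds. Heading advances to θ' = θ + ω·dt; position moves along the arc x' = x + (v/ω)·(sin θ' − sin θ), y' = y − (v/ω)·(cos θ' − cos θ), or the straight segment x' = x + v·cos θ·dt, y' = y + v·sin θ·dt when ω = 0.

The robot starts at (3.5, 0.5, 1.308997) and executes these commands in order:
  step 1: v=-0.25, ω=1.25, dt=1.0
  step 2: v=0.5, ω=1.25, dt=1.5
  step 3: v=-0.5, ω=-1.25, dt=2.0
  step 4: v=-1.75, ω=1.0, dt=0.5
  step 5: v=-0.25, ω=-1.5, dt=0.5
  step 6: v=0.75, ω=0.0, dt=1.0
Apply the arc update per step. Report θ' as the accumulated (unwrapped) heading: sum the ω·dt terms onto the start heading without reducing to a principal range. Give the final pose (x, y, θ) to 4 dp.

(4.2078, 0.0185, 1.6840)

step 1: θ'=2.5590 (R=-0.2000) → pose (3.5831, 0.2812, 2.5590)
step 2: θ'=4.4340 (R=0.4000) → pose (2.9785, 0.0571, 4.4340)
step 3: θ'=1.9340 (R=0.4000) → pose (3.7370, 0.0893, 1.9340)
step 4: θ'=2.4340 (R=-1.7500) → pose (4.2353, -0.6188, 2.4340)
step 5: θ'=1.6840 (R=0.1667) → pose (4.2926, -0.7267, 1.6840)
step 6: θ'=1.6840 (straight) → pose (4.2078, 0.0185, 1.6840)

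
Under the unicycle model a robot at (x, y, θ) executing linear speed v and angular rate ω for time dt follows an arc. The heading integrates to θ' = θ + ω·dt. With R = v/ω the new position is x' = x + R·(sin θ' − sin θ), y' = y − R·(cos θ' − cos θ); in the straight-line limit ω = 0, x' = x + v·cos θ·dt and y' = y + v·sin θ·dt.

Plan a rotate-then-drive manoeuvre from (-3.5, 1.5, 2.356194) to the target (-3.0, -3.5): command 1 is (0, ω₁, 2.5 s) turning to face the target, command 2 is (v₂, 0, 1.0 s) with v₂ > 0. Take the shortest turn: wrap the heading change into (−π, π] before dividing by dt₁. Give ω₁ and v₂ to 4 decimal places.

heading to target = atan2(-3.5−1.5, -3−-3.5) = -1.4711
Δθ = wrap(-1.4711 − 2.3562) = 2.4559; ω₁ = Δθ/dt₁ = 0.9823
distance = √((-3−-3.5)² + (-3.5−1.5)²) = 5.0249; v₂ = distance/dt₂ = 5.0249

ω₁ = 0.9823, v₂ = 5.0249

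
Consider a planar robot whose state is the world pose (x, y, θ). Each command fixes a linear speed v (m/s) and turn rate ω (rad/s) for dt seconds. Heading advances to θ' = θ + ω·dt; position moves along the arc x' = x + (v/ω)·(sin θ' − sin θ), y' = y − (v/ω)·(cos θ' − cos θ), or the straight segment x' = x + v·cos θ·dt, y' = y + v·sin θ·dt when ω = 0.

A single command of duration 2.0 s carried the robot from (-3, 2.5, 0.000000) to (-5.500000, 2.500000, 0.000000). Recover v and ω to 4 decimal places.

Δθ = 0.000000 − 0.000000 = 0.000000
ω = Δθ/dt = 0.000000/2.0 = 0.0000
ω = 0 → v = (Δx·cos θ + Δy·sin θ)/dt = -1.2500

v = -1.2500, ω = 0.0000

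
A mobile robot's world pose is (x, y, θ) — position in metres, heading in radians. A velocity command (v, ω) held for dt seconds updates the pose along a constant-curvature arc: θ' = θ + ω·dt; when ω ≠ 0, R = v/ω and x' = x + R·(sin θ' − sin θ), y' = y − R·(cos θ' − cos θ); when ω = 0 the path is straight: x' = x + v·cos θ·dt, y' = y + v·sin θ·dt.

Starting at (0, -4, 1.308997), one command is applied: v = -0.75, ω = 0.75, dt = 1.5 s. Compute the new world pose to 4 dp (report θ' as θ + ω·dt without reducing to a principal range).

(0.3159, -5.0187, 2.4340)

θ' = 1.3090 + 0.75·1.5 = 2.4340
R = v/ω = -0.75/0.75 = -1.0000
x' = 0 + -1.0000·(sin 2.4340 − sin 1.3090) = 0.3159
y' = -4 − -1.0000·(cos 2.4340 − cos 1.3090) = -5.0187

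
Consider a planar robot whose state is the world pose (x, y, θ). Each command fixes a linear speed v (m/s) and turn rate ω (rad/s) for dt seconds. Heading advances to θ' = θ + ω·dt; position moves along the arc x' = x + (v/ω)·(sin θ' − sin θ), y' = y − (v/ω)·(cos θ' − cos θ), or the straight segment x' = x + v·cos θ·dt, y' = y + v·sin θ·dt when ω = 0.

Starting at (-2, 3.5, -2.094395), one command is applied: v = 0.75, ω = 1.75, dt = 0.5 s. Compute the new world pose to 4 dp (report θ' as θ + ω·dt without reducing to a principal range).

θ' = -2.0944 + 1.75·0.5 = -1.2194
R = v/ω = 0.75/1.75 = 0.4286
x' = -2 + 0.4286·(sin -1.2194 − sin -2.0944) = -2.0312
y' = 3.5 − 0.4286·(cos -1.2194 − cos -2.0944) = 3.1382

(-2.0312, 3.1382, -1.2194)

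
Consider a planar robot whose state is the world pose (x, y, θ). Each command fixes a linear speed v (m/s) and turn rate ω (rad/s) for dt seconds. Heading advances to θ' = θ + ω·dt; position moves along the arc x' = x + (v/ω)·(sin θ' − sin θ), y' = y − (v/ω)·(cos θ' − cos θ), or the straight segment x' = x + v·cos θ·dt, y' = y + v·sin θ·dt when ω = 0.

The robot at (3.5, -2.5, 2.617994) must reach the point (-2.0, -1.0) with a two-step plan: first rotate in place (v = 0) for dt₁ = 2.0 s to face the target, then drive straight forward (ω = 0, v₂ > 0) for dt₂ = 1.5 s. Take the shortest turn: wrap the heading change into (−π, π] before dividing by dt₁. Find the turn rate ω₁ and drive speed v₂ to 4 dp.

heading to target = atan2(-1−-2.5, -2−3.5) = 2.8753
Δθ = wrap(2.8753 − 2.6180) = 0.2573; ω₁ = Δθ/dt₁ = 0.1287
distance = √((-2−3.5)² + (-1−-2.5)²) = 5.7009; v₂ = distance/dt₂ = 3.8006

ω₁ = 0.1287, v₂ = 3.8006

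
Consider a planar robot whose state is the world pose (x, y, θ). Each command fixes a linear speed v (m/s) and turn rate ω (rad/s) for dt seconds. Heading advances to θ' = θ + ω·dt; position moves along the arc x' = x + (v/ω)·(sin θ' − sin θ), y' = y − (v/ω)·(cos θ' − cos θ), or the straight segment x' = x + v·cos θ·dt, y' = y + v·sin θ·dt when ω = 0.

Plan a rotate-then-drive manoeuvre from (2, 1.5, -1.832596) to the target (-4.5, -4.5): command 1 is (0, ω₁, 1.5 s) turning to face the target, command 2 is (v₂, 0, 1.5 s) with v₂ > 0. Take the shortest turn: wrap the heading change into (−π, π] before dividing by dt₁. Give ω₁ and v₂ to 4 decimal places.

ω₁ = -0.3757, v₂ = 5.8973

heading to target = atan2(-4.5−1.5, -4.5−2) = -2.3962
Δθ = wrap(-2.3962 − -1.8326) = -0.5636; ω₁ = Δθ/dt₁ = -0.3757
distance = √((-4.5−2)² + (-4.5−1.5)²) = 8.8459; v₂ = distance/dt₂ = 5.8973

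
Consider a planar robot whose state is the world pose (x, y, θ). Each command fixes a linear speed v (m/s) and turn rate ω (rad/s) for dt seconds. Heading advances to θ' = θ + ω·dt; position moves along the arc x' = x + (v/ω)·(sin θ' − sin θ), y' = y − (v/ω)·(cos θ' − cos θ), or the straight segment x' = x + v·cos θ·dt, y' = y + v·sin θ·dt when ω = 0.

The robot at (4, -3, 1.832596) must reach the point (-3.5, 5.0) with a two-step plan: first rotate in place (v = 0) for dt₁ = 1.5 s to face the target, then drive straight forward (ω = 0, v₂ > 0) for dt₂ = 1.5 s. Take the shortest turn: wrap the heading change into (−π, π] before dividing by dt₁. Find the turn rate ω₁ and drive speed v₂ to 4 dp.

ω₁ = 0.3276, v₂ = 7.3106

heading to target = atan2(5−-3, -3.5−4) = 2.3239
Δθ = wrap(2.3239 − 1.8326) = 0.4914; ω₁ = Δθ/dt₁ = 0.3276
distance = √((-3.5−4)² + (5−-3)²) = 10.9659; v₂ = distance/dt₂ = 7.3106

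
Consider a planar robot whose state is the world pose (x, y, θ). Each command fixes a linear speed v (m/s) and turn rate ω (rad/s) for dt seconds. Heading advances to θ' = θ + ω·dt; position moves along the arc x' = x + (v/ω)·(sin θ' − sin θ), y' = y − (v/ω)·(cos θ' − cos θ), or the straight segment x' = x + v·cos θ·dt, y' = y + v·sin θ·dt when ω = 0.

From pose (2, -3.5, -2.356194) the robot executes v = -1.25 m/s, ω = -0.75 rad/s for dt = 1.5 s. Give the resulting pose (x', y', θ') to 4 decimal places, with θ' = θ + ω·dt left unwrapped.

(3.7337, -3.1070, -3.4812)

θ' = -2.3562 + -0.75·1.5 = -3.4812
R = v/ω = -1.25/-0.75 = 1.6667
x' = 2 + 1.6667·(sin -3.4812 − sin -2.3562) = 3.7337
y' = -3.5 − 1.6667·(cos -3.4812 − cos -2.3562) = -3.1070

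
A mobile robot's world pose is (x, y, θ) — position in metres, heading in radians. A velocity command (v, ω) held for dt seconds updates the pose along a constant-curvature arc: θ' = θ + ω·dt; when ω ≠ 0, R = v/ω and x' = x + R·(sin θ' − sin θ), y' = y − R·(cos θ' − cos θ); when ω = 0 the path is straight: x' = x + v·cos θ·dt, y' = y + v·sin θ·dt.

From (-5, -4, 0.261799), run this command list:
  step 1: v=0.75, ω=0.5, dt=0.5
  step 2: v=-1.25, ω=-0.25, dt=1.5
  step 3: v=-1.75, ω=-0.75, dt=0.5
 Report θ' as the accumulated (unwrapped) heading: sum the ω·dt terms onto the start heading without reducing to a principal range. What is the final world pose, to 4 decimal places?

(-7.2892, -4.4088, -0.2382)

step 1: θ'=0.5118 (R=1.5000) → pose (-4.6536, -3.8589, 0.5118)
step 2: θ'=0.1368 (R=5.0000) → pose (-6.4205, -4.4529, 0.1368)
step 3: θ'=-0.2382 (R=2.3333) → pose (-7.2892, -4.4088, -0.2382)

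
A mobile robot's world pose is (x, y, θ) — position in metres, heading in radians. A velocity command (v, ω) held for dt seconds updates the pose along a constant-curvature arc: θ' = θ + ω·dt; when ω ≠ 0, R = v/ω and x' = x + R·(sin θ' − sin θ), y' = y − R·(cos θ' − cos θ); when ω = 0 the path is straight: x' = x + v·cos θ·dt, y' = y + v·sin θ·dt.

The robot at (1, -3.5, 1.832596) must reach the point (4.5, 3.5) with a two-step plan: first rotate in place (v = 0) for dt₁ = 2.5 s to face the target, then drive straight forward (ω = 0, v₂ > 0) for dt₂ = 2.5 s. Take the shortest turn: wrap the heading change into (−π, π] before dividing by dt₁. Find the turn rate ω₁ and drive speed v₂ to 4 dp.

heading to target = atan2(3.5−-3.5, 4.5−1) = 1.1071
Δθ = wrap(1.1071 − 1.8326) = -0.7254; ω₁ = Δθ/dt₁ = -0.2902
distance = √((4.5−1)² + (3.5−-3.5)²) = 7.8262; v₂ = distance/dt₂ = 3.1305

ω₁ = -0.2902, v₂ = 3.1305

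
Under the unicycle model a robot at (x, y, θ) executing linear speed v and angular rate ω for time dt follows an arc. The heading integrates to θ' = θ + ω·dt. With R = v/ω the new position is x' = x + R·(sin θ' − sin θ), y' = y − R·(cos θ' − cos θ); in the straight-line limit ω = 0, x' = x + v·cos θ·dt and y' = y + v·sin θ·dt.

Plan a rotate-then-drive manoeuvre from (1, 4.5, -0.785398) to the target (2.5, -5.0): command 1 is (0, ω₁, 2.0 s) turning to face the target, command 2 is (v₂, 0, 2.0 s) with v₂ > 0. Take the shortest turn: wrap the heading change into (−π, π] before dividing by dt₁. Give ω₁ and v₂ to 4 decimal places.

ω₁ = -0.3144, v₂ = 4.8088

heading to target = atan2(-5−4.5, 2.5−1) = -1.4142
Δθ = wrap(-1.4142 − -0.7854) = -0.6288; ω₁ = Δθ/dt₁ = -0.3144
distance = √((2.5−1)² + (-5−4.5)²) = 9.6177; v₂ = distance/dt₂ = 4.8088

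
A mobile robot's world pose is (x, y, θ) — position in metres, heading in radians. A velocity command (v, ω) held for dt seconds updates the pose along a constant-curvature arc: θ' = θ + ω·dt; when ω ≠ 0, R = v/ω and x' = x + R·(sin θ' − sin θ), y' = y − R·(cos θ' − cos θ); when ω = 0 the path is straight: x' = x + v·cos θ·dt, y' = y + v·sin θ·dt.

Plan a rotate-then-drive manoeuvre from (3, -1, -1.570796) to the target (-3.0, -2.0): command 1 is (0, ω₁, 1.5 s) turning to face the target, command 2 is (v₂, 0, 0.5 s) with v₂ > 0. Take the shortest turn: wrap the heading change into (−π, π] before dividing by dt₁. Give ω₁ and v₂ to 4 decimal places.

heading to target = atan2(-2−-1, -3−3) = -2.9764
Δθ = wrap(-2.9764 − -1.5708) = -1.4056; ω₁ = Δθ/dt₁ = -0.9371
distance = √((-3−3)² + (-2−-1)²) = 6.0828; v₂ = distance/dt₂ = 12.1655

ω₁ = -0.9371, v₂ = 12.1655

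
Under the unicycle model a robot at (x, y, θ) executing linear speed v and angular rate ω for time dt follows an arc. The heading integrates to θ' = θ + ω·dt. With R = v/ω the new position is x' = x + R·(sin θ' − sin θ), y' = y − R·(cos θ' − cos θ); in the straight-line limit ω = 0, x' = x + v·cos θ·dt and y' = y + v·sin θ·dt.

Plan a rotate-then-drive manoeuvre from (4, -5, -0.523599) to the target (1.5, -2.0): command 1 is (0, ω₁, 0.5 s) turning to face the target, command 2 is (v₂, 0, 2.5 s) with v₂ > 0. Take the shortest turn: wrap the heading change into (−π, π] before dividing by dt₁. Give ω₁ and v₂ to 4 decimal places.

ω₁ = 5.5783, v₂ = 1.5620

heading to target = atan2(-2−-5, 1.5−4) = 2.2655
Δθ = wrap(2.2655 − -0.5236) = 2.7891; ω₁ = Δθ/dt₁ = 5.5783
distance = √((1.5−4)² + (-2−-5)²) = 3.9051; v₂ = distance/dt₂ = 1.5620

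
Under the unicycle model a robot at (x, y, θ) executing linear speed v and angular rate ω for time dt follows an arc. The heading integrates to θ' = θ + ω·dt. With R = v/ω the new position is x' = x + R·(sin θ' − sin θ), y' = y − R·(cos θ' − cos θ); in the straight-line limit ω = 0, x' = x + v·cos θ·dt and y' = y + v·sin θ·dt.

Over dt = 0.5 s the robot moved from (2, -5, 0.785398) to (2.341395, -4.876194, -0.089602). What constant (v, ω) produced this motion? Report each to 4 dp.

Δθ = -0.089602 − 0.785398 = -0.875000
ω = Δθ/dt = -0.875000/0.5 = -1.7500
R = Δx/(sin θ' − sin θ) = -0.4286
v = R·ω = -0.4286·-1.7500 = 0.7500

v = 0.7500, ω = -1.7500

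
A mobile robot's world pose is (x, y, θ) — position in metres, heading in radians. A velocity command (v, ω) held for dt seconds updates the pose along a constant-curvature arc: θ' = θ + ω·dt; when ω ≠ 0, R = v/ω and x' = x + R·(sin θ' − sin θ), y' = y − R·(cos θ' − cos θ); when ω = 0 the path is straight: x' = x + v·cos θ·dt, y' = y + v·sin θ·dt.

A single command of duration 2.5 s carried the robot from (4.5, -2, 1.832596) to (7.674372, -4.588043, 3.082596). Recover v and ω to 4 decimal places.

Δθ = 3.082596 − 1.832596 = 1.250000
ω = Δθ/dt = 1.250000/2.5 = 0.5000
R = Δx/(sin θ' − sin θ) = -3.5000
v = R·ω = -3.5000·0.5000 = -1.7500

v = -1.7500, ω = 0.5000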